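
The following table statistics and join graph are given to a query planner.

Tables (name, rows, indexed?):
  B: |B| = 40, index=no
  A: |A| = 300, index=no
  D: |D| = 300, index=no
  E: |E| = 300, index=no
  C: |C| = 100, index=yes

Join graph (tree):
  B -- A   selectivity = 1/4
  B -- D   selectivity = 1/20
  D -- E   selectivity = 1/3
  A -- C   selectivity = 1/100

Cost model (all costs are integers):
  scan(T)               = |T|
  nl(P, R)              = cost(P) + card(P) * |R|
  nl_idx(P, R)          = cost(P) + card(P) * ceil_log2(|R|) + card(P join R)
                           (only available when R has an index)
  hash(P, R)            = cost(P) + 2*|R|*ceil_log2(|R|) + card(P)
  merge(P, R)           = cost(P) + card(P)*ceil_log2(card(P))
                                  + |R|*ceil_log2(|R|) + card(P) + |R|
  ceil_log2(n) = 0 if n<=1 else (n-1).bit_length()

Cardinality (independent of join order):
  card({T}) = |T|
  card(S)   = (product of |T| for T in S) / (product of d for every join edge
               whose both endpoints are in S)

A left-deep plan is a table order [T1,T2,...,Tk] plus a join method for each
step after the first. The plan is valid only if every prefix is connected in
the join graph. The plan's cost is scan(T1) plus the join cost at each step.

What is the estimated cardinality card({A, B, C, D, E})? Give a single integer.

4500000

Tables in S: A(300), B(40), C(100), D(300), E(300)
Edges inside S: B-A(d=4), B-D(d=20), D-E(d=3), A-C(d=100)
numerator = 300 * 40 * 100 * 300 * 300 = 108000000000
denominator = 4 * 20 * 3 * 100 = 24000
card(S) = 108000000000 / 24000 = 4500000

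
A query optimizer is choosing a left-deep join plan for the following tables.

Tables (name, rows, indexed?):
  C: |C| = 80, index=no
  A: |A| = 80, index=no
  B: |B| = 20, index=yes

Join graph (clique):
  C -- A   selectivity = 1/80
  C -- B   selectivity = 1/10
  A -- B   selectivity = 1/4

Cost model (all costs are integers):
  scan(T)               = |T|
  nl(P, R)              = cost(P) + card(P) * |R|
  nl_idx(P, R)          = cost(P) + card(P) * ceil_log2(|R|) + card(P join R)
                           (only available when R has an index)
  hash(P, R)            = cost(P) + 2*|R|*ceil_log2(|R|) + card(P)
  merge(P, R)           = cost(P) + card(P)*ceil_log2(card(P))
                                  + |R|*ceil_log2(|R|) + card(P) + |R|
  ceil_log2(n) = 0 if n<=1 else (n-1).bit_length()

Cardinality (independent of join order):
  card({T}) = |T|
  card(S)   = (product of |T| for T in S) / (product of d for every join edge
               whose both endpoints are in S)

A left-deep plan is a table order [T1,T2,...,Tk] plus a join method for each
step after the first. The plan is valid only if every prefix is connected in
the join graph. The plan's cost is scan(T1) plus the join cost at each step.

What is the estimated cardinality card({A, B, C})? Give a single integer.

Tables in S: A(80), B(20), C(80)
Edges inside S: C-A(d=80), C-B(d=10), A-B(d=4)
numerator = 80 * 20 * 80 = 128000
denominator = 80 * 10 * 4 = 3200
card(S) = 128000 / 3200 = 40

40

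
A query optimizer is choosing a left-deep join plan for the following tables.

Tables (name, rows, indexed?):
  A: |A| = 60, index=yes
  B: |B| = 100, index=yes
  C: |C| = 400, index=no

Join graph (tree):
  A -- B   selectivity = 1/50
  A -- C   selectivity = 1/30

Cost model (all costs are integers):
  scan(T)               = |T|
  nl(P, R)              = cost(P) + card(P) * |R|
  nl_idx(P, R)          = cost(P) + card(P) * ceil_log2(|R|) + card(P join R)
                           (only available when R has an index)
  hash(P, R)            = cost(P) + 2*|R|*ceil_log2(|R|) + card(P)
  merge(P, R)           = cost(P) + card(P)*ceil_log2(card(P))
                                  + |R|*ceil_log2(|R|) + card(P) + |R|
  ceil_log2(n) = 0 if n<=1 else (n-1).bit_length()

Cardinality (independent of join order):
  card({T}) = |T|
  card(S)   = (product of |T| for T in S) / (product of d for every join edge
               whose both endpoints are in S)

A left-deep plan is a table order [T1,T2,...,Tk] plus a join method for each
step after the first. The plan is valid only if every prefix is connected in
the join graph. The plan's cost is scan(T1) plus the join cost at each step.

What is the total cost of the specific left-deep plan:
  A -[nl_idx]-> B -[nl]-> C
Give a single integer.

48600

step 1: scan A: cost=60, card=60
step 2: join B via nl_idx
    card(P join B) = 60*100/(50) = 120
    cost = 60 + 60*7 + 120 = 600
step 3: join C via nl
    card(P join C) = 120*400/(30) = 1600
    cost = 600 + 120*400 = 48600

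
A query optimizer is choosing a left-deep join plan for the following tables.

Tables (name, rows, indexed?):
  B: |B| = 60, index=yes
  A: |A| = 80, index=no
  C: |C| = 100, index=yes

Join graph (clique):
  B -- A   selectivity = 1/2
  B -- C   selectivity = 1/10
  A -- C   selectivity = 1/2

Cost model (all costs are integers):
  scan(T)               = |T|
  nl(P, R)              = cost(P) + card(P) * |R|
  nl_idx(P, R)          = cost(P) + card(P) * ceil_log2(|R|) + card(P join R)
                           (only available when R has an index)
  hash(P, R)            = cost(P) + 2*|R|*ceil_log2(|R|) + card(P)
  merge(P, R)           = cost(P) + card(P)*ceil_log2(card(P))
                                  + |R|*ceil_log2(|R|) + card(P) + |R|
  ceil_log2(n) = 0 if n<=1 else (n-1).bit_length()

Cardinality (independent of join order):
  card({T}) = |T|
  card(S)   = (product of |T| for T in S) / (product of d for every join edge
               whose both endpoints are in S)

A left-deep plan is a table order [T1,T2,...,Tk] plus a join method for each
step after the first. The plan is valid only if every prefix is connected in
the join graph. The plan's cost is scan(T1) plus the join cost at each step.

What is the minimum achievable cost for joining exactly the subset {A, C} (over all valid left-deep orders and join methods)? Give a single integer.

1320

Selinger DP over subsets of {A,C}:
  {A}: scan cost=80, card=80
  {C}: scan cost=100, card=100
  {AC}: card=4000; try (A,hash)→1320, (C,merge)→1520, (A,merge)→1540, (C,hash)→1560, (C,nl_idx)→4640, (C,nl)→8080 …(+1); best=1320 via (A,hash)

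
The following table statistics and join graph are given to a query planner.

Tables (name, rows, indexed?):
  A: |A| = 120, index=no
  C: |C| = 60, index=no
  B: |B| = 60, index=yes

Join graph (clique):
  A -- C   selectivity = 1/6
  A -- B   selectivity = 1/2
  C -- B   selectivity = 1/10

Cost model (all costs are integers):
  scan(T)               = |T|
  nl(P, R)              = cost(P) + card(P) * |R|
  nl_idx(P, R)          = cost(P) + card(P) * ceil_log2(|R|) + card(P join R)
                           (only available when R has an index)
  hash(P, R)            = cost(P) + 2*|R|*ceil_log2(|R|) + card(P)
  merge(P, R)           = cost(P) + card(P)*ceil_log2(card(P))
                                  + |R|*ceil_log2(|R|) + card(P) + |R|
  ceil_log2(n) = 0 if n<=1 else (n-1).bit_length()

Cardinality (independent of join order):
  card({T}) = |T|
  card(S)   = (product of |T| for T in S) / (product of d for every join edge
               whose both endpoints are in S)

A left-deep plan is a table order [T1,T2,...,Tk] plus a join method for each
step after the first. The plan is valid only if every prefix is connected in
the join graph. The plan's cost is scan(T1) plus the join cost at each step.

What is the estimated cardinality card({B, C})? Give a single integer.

360

Tables in S: B(60), C(60)
Edges inside S: C-B(d=10)
numerator = 60 * 60 = 3600
denominator = 10 = 10
card(S) = 3600 / 10 = 360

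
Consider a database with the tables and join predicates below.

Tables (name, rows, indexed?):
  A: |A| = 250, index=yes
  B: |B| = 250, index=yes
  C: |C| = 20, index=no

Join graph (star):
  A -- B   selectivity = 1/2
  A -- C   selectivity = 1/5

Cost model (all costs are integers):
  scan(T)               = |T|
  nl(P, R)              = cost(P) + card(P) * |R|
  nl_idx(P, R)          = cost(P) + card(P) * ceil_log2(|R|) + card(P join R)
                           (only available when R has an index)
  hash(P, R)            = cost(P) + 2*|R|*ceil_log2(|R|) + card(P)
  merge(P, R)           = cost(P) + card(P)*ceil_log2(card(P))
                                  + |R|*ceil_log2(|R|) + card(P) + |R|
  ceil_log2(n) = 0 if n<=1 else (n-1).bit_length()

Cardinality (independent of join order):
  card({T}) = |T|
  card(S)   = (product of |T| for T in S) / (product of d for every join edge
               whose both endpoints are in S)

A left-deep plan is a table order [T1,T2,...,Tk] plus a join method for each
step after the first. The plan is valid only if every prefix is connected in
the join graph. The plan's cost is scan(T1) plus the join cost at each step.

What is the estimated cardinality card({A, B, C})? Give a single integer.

125000

Tables in S: A(250), B(250), C(20)
Edges inside S: A-B(d=2), A-C(d=5)
numerator = 250 * 250 * 20 = 1250000
denominator = 2 * 5 = 10
card(S) = 1250000 / 10 = 125000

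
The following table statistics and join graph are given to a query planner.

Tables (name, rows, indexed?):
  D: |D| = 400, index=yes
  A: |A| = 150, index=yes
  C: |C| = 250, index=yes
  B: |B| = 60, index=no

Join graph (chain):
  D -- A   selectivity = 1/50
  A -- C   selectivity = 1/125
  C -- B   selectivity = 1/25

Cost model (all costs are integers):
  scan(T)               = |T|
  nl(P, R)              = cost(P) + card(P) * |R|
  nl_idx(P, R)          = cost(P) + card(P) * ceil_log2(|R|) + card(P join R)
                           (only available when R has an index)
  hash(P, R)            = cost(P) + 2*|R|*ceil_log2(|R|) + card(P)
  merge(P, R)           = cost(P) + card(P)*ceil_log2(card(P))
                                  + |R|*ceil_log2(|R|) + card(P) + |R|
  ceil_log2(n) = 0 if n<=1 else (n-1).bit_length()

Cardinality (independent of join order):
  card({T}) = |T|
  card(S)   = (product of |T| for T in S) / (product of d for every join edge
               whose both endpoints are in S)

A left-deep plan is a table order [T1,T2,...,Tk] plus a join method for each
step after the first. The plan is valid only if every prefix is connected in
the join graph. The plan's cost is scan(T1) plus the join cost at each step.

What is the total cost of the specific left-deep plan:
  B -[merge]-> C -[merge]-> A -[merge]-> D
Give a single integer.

step 1: scan B: cost=60, card=60
step 2: join C via merge
    card(P join C) = 60*250/(25) = 600
    cost = 60 + 60*6 + 250*8 + 60 + 250 = 2730
step 3: join A via merge
    card(P join A) = 600*150/(125) = 720
    cost = 2730 + 600*10 + 150*8 + 600 + 150 = 10680
step 4: join D via merge
    card(P join D) = 720*400/(50) = 5760
    cost = 10680 + 720*10 + 400*9 + 720 + 400 = 22600

22600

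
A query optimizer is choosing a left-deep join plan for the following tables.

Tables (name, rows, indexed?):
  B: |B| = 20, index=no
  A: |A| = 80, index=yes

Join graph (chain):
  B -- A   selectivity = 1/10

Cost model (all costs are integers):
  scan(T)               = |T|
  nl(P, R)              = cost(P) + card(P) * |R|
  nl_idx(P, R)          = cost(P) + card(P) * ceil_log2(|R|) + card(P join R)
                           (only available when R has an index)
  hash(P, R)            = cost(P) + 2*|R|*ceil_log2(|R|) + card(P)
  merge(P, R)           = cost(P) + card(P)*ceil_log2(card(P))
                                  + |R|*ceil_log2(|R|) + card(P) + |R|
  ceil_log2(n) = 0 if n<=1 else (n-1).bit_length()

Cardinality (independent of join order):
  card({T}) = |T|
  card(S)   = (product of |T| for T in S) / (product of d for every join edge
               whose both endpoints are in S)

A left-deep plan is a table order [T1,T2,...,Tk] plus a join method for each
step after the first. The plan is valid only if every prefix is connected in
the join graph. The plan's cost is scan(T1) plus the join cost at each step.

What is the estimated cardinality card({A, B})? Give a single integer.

160

Tables in S: A(80), B(20)
Edges inside S: B-A(d=10)
numerator = 80 * 20 = 1600
denominator = 10 = 10
card(S) = 1600 / 10 = 160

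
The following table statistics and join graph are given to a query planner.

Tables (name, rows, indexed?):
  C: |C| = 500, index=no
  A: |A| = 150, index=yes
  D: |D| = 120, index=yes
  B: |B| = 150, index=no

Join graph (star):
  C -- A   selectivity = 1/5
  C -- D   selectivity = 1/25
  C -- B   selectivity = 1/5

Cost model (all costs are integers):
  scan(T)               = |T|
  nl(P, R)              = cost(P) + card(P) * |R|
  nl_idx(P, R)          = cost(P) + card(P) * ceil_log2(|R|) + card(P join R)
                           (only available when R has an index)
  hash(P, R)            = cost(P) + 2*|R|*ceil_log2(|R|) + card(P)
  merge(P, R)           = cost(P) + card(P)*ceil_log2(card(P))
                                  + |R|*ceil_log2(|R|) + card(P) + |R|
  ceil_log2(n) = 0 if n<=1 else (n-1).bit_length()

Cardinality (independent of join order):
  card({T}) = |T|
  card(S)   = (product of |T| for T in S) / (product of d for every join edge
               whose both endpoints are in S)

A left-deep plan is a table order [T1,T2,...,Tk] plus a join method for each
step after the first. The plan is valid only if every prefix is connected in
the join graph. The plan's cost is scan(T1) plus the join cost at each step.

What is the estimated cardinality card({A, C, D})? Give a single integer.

Tables in S: A(150), C(500), D(120)
Edges inside S: C-A(d=5), C-D(d=25)
numerator = 150 * 500 * 120 = 9000000
denominator = 5 * 25 = 125
card(S) = 9000000 / 125 = 72000

72000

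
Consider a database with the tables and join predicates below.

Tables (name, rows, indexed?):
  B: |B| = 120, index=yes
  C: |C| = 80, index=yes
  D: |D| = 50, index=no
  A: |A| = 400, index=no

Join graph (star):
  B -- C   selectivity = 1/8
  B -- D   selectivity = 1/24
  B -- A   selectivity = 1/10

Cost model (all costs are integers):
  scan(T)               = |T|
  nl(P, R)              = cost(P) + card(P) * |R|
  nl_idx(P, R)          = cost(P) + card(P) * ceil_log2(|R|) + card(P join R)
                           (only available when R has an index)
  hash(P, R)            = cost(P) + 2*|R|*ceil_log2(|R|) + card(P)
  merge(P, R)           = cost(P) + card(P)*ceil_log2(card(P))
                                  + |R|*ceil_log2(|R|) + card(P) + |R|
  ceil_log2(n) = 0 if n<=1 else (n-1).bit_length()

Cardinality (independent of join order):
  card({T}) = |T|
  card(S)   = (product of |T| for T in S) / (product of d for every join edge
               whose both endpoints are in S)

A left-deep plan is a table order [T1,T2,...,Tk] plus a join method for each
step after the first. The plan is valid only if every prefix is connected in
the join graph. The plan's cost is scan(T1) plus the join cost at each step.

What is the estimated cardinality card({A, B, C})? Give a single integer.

Tables in S: A(400), B(120), C(80)
Edges inside S: B-C(d=8), B-A(d=10)
numerator = 400 * 120 * 80 = 3840000
denominator = 8 * 10 = 80
card(S) = 3840000 / 80 = 48000

48000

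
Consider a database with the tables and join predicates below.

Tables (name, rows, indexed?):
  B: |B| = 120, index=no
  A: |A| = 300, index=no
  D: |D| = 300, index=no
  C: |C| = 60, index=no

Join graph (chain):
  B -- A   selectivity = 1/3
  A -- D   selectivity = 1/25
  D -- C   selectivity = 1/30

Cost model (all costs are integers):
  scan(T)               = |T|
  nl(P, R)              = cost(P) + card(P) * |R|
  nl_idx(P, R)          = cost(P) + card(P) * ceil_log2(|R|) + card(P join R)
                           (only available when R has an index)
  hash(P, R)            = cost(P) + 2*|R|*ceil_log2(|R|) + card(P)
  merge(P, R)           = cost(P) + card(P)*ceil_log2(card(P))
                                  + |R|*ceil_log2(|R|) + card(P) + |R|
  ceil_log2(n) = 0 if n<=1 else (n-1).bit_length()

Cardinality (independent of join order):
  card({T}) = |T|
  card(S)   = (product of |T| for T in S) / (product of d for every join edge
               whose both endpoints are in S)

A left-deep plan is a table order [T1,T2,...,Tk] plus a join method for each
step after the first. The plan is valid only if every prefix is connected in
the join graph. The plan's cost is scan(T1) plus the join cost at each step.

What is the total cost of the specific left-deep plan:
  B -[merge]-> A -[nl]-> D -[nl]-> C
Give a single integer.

12244080

step 1: scan B: cost=120, card=120
step 2: join A via merge
    card(P join A) = 120*300/(3) = 12000
    cost = 120 + 120*7 + 300*9 + 120 + 300 = 4080
step 3: join D via nl
    card(P join D) = 12000*300/(25) = 144000
    cost = 4080 + 12000*300 = 3604080
step 4: join C via nl
    card(P join C) = 144000*60/(30) = 288000
    cost = 3604080 + 144000*60 = 12244080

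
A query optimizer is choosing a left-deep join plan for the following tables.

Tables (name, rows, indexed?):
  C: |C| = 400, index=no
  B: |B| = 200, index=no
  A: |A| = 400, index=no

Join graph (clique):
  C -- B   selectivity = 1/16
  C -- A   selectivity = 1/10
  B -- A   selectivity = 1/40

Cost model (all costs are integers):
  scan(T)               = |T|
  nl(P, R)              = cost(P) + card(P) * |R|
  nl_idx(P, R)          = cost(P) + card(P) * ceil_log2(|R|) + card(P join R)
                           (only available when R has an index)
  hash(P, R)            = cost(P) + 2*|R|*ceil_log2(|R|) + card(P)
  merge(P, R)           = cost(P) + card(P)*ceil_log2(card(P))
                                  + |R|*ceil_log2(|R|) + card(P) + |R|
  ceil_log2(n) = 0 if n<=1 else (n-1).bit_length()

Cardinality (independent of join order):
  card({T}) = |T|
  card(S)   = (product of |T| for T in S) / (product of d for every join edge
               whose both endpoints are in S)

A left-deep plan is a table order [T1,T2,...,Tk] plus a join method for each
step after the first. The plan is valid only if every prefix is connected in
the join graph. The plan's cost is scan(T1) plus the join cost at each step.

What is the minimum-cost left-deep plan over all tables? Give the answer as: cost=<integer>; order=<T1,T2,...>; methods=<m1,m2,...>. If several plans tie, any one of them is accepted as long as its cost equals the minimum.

cost=13200; order=A,B,C; methods=hash,hash

Selinger DP (subsets sized 1..n):
  {C}: scan cost=400, card=400
  {B}: scan cost=200, card=200
  {A}: scan cost=400, card=400
  {BC}: card=5000; try (B,hash)→4000, (C,merge)→6000, (B,merge)→6200, (C,hash)→7600, (C,nl)→80200, (B,nl)→80400; best=4000 via (B,hash)
  {AC}: card=16000; try (C,hash)→8000, (A,hash)→8000, (C,merge)→8400, (A,merge)→8400, (C,nl)→160400, (A,nl)→160400; best=8000 via (C,hash)
  {AB}: card=2000; try (B,hash)→4000, (A,merge)→6000, (B,merge)→6200, (A,hash)→7600, (A,nl)→80200, (B,nl)→80400; best=4000 via (B,hash)
  {ABC}: card=5000; try (C,hash)→13200, (A,hash)→16200, (B,hash)→27200, (C,merge)→32000, (A,merge)→78000, (B,merge)→249800 …(+3); best=13200 via (C,hash)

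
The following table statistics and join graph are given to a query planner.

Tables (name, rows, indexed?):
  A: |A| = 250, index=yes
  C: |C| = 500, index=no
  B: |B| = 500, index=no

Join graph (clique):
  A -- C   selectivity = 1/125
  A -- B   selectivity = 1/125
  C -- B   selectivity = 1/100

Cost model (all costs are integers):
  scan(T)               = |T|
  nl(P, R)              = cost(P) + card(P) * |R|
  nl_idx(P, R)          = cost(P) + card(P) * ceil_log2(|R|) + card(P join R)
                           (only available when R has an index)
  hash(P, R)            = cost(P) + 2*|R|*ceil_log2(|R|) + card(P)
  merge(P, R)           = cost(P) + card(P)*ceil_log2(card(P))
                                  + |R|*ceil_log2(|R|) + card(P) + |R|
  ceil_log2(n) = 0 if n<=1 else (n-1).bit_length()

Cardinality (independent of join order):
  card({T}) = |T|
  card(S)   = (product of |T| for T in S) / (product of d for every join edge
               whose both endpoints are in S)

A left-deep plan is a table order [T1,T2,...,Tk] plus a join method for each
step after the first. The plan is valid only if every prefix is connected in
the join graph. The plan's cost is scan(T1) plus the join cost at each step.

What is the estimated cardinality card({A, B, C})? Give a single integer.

40

Tables in S: A(250), B(500), C(500)
Edges inside S: A-C(d=125), A-B(d=125), C-B(d=100)
numerator = 250 * 500 * 500 = 62500000
denominator = 125 * 125 * 100 = 1562500
card(S) = 62500000 / 1562500 = 40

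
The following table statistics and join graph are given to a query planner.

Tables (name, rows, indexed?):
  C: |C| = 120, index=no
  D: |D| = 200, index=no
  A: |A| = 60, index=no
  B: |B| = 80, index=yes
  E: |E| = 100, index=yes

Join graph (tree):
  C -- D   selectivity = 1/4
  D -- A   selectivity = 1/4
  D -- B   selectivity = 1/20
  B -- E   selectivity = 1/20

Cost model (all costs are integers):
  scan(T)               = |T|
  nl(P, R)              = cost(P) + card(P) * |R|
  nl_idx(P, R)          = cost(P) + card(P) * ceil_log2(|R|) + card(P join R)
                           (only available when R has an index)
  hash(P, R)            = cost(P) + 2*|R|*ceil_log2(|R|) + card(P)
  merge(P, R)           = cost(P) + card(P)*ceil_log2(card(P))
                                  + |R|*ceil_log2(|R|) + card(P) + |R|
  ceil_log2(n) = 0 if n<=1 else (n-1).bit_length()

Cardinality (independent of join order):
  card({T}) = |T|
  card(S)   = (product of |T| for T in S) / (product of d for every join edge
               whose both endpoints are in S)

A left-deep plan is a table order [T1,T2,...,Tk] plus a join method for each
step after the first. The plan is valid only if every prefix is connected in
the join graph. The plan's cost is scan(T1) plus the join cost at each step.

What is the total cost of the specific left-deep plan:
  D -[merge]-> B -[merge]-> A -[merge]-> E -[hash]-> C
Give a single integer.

254340

step 1: scan D: cost=200, card=200
step 2: join B via merge
    card(P join B) = 200*80/(20) = 800
    cost = 200 + 200*8 + 80*7 + 200 + 80 = 2640
step 3: join A via merge
    card(P join A) = 800*60/(4) = 12000
    cost = 2640 + 800*10 + 60*6 + 800 + 60 = 11860
step 4: join E via merge
    card(P join E) = 12000*100/(20) = 60000
    cost = 11860 + 12000*14 + 100*7 + 12000 + 100 = 192660
step 5: join C via hash
    card(P join C) = 60000*120/(4) = 1800000
    cost = 192660 + 2*120*7 + 60000 = 254340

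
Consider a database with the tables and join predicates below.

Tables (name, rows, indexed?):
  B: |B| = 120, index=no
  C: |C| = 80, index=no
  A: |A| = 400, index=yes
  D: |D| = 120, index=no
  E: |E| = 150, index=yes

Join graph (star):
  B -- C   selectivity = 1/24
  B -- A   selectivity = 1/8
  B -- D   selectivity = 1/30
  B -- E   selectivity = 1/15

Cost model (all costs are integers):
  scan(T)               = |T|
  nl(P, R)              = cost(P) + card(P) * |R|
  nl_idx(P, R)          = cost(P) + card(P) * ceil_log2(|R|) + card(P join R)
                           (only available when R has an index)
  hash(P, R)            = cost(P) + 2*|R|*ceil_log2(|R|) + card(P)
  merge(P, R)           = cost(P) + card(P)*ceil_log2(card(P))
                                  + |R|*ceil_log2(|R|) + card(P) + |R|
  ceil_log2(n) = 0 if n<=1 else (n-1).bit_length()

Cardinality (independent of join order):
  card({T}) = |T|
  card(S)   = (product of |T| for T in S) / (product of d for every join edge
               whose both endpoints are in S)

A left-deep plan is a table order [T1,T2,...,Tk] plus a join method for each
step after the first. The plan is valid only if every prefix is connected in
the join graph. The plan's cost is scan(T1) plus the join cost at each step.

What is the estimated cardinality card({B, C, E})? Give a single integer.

Tables in S: B(120), C(80), E(150)
Edges inside S: B-C(d=24), B-E(d=15)
numerator = 120 * 80 * 150 = 1440000
denominator = 24 * 15 = 360
card(S) = 1440000 / 360 = 4000

4000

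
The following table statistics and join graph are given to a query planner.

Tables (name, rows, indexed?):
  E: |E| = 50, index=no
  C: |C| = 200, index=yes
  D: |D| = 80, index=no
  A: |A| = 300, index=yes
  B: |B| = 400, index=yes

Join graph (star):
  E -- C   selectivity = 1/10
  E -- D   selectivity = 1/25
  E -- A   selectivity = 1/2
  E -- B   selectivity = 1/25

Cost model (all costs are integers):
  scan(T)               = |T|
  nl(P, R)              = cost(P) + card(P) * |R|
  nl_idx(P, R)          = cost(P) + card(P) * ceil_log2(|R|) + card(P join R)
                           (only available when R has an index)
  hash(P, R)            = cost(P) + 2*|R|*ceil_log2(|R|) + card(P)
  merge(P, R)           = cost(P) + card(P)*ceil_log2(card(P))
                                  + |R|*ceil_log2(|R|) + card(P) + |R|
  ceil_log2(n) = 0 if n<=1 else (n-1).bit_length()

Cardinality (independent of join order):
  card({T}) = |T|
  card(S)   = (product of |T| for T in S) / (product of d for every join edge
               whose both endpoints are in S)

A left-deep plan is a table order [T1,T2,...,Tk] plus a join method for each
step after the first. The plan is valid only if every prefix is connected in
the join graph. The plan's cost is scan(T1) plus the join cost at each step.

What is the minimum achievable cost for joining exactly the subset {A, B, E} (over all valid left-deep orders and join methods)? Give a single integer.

Selinger DP over subsets of {A,B,E}:
  {E}: scan cost=50, card=50
  {A}: scan cost=300, card=300
  {B}: scan cost=400, card=400
  {AE}: card=7500; try (E,hash)→1200, (A,merge)→3400, (E,merge)→3650, (A,hash)→5500, (A,nl_idx)→8000, (A,nl)→15050 …(+1); best=1200 via (E,hash)
  {BE}: card=800; try (B,nl_idx)→1300, (E,hash)→1400, (B,merge)→4400, (E,merge)→4750, (B,hash)→7300, (B,nl)→20050 …(+1); best=1300 via (B,nl_idx)
  {ABE}: card=120000; try (A,hash)→7500, (A,merge)→13100, (B,hash)→15900, (B,merge)→110200, (A,nl_idx)→128500, (B,nl_idx)→188700 …(+2); best=7500 via (A,hash)

7500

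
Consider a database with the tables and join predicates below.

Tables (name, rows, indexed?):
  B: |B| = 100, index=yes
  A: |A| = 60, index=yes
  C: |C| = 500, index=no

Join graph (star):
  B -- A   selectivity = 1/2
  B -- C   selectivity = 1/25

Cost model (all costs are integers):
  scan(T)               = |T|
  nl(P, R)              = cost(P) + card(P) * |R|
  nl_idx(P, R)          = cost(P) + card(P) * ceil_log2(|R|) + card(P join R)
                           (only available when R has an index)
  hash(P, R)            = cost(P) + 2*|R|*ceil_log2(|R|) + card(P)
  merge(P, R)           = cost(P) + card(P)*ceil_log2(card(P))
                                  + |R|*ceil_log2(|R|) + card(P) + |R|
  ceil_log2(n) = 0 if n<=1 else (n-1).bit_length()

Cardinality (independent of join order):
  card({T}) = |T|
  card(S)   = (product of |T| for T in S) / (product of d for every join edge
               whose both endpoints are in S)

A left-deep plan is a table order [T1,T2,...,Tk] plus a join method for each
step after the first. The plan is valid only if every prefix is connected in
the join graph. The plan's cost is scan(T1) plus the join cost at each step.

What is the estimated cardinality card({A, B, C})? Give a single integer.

Tables in S: A(60), B(100), C(500)
Edges inside S: B-A(d=2), B-C(d=25)
numerator = 60 * 100 * 500 = 3000000
denominator = 2 * 25 = 50
card(S) = 3000000 / 50 = 60000

60000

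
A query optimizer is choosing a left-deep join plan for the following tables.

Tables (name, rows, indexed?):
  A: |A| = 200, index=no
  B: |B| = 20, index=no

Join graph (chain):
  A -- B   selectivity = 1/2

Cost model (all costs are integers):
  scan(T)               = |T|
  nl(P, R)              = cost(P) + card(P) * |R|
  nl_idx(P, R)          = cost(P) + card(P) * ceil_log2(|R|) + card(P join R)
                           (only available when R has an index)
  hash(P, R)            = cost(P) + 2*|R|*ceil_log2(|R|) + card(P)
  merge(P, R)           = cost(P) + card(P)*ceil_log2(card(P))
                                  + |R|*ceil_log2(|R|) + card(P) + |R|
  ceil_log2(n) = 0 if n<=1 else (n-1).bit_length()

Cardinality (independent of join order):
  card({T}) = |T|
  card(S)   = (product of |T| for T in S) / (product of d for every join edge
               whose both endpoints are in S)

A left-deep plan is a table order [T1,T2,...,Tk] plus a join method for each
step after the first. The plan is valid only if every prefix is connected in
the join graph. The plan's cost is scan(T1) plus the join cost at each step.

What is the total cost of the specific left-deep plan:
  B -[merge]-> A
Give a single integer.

1940

step 1: scan B: cost=20, card=20
step 2: join A via merge
    card(P join A) = 20*200/(2) = 2000
    cost = 20 + 20*5 + 200*8 + 20 + 200 = 1940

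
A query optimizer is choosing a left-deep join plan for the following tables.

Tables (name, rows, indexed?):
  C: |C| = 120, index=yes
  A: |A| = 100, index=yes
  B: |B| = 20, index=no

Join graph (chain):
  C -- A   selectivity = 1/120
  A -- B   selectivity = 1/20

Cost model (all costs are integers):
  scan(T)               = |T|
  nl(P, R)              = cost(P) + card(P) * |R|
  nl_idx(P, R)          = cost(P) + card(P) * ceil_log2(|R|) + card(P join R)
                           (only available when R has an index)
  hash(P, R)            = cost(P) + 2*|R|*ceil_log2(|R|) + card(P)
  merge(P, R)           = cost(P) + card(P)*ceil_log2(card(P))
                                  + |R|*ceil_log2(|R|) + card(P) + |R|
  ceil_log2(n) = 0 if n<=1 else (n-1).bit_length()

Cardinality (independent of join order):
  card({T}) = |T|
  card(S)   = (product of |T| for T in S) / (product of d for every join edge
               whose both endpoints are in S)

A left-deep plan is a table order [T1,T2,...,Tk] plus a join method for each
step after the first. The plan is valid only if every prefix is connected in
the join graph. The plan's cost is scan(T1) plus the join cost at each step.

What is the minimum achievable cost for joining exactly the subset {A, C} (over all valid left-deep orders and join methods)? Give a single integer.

Selinger DP over subsets of {A,C}:
  {C}: scan cost=120, card=120
  {A}: scan cost=100, card=100
  {AC}: card=100; try (C,nl_idx)→900, (A,nl_idx)→1060, (A,hash)→1640, (C,merge)→1860, (C,hash)→1880, (A,merge)→1880 …(+2); best=900 via (C,nl_idx)

900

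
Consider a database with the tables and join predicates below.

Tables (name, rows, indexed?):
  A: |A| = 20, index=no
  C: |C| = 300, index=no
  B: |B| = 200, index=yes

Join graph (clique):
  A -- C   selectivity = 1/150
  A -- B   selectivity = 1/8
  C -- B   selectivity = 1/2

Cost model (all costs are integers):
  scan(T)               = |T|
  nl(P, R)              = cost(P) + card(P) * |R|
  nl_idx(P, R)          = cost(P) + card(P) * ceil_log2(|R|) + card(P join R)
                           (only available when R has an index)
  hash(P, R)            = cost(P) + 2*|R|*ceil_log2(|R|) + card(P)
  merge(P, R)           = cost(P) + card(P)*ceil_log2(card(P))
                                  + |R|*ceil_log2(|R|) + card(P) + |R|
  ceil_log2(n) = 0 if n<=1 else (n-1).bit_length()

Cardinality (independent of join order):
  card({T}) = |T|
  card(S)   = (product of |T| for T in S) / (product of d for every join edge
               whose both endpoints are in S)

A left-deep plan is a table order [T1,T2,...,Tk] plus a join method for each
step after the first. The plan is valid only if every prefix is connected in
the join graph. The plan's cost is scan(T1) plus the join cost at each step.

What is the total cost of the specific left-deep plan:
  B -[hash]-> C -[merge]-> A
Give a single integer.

step 1: scan B: cost=200, card=200
step 2: join C via hash
    card(P join C) = 200*300/(2) = 30000
    cost = 200 + 2*300*9 + 200 = 5800
step 3: join A via merge
    card(P join A) = 30000*20/(150*8) = 500
    cost = 5800 + 30000*15 + 20*5 + 30000 + 20 = 485920

485920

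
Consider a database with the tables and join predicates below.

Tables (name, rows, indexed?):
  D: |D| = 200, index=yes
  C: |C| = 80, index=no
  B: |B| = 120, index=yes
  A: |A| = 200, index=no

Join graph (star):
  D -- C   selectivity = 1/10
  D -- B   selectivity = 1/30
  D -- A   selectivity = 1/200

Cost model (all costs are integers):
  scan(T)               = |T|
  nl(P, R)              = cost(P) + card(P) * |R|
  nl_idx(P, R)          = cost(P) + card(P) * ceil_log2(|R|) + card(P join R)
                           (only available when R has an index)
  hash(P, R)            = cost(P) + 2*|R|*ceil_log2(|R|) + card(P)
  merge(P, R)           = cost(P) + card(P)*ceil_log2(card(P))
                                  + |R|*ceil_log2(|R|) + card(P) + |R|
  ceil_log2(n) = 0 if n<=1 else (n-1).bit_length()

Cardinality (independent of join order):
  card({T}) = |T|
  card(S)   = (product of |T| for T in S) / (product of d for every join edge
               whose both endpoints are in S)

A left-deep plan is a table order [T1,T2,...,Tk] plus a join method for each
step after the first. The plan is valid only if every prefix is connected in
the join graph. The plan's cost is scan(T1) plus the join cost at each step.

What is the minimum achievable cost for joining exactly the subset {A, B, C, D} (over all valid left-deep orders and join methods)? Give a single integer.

Selinger DP over subsets of {A,B,C,D}:
  {D}: scan cost=200, card=200
  {C}: scan cost=80, card=80
  {B}: scan cost=120, card=120
  {A}: scan cost=200, card=200
  {CD}: card=1600; try (C,hash)→1520, (D,nl_idx)→2320, (D,merge)→2520, (C,merge)→2640, (D,hash)→3360, (D,nl)→16080 …(+1); best=1520 via (C,hash)
  {BD}: card=800; try (D,nl_idx)→1880, (B,hash)→2080, (B,nl_idx)→2400, (D,merge)→2880, (B,merge)→2960, (D,hash)→3440 …(+2); best=1880 via (D,nl_idx)
  {AD}: card=200; try (D,nl_idx)→2000, (D,hash)→3600, (A,hash)→3600, (D,merge)→3800, (A,merge)→3800, (D,nl)→40200 …(+1); best=2000 via (D,nl_idx)
  {BCD}: card=6400; try (C,hash)→3800, (B,hash)→4800, (C,merge)→11320, (B,nl_idx)→19120, (B,merge)→21680, (C,nl)→65880 …(+1); best=3800 via (C,hash)
  {ACD}: card=1600; try (C,hash)→3320, (C,merge)→4440, (A,hash)→6320, (C,nl)→18000, (A,merge)→22520, (A,nl)→321520; best=3320 via (C,hash)
  {ABD}: card=800; try (B,hash)→3880, (B,nl_idx)→4200, (B,merge)→4760, (A,hash)→5880, (A,merge)→12480, (B,nl)→26000 …(+1); best=3880 via (B,hash)
  {ABCD}: card=6400; try (C,hash)→5800, (B,hash)→6600, (C,merge)→13320, (A,hash)→13400, (B,nl_idx)→20920, (B,merge)→23480 …(+4); best=5800 via (C,hash)

5800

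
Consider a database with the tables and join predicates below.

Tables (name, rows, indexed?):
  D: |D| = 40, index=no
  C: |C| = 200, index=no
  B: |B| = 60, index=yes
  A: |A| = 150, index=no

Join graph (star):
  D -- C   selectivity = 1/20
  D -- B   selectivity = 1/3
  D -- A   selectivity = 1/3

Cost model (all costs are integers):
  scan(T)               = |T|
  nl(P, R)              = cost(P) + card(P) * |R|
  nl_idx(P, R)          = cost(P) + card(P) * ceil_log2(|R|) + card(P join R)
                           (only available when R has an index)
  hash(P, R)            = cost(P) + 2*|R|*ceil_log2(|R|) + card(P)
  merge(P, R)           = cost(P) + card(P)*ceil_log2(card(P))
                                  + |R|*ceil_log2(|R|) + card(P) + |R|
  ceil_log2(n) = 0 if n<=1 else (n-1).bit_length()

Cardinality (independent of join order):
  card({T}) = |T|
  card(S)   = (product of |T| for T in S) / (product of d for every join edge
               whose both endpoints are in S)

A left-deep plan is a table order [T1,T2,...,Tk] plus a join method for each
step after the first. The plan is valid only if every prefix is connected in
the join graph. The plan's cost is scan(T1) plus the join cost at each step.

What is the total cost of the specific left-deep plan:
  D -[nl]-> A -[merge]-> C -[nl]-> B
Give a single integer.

step 1: scan D: cost=40, card=40
step 2: join A via nl
    card(P join A) = 40*150/(3) = 2000
    cost = 40 + 40*150 = 6040
step 3: join C via merge
    card(P join C) = 2000*200/(20) = 20000
    cost = 6040 + 2000*11 + 200*8 + 2000 + 200 = 31840
step 4: join B via nl
    card(P join B) = 20000*60/(3) = 400000
    cost = 31840 + 20000*60 = 1231840

1231840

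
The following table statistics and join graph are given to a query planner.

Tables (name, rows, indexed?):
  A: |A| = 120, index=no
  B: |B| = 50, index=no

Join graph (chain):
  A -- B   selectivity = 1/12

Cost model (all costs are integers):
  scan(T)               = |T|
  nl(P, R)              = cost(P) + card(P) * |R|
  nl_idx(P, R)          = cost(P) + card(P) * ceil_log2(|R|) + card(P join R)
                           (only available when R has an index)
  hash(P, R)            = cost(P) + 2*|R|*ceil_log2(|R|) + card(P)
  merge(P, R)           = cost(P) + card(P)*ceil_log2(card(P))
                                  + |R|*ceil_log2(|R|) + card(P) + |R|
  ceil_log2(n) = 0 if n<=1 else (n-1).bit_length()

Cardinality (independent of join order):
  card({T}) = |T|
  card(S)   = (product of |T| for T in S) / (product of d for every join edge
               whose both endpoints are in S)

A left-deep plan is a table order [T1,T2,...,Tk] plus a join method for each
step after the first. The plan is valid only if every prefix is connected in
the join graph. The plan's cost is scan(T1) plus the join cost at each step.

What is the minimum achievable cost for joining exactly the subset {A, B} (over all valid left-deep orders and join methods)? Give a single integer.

Selinger DP over subsets of {A,B}:
  {A}: scan cost=120, card=120
  {B}: scan cost=50, card=50
  {AB}: card=500; try (B,hash)→840, (A,merge)→1360, (B,merge)→1430, (A,hash)→1780, (A,nl)→6050, (B,nl)→6120; best=840 via (B,hash)

840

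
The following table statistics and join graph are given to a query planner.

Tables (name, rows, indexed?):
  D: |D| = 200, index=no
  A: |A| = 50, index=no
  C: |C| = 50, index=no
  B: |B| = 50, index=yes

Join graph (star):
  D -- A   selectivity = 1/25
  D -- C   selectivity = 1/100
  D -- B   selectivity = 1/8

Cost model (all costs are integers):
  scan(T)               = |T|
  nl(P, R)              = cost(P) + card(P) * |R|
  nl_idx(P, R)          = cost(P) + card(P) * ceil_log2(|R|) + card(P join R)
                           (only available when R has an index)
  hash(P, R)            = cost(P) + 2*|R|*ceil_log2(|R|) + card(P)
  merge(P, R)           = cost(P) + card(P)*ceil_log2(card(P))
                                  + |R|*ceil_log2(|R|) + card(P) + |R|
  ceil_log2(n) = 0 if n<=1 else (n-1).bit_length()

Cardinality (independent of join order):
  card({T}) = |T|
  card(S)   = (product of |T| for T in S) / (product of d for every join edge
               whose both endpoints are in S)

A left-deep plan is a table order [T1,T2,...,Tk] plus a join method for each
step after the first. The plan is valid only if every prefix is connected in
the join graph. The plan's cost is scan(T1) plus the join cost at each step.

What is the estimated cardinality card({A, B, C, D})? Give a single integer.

Tables in S: A(50), B(50), C(50), D(200)
Edges inside S: D-A(d=25), D-C(d=100), D-B(d=8)
numerator = 50 * 50 * 50 * 200 = 25000000
denominator = 25 * 100 * 8 = 20000
card(S) = 25000000 / 20000 = 1250

1250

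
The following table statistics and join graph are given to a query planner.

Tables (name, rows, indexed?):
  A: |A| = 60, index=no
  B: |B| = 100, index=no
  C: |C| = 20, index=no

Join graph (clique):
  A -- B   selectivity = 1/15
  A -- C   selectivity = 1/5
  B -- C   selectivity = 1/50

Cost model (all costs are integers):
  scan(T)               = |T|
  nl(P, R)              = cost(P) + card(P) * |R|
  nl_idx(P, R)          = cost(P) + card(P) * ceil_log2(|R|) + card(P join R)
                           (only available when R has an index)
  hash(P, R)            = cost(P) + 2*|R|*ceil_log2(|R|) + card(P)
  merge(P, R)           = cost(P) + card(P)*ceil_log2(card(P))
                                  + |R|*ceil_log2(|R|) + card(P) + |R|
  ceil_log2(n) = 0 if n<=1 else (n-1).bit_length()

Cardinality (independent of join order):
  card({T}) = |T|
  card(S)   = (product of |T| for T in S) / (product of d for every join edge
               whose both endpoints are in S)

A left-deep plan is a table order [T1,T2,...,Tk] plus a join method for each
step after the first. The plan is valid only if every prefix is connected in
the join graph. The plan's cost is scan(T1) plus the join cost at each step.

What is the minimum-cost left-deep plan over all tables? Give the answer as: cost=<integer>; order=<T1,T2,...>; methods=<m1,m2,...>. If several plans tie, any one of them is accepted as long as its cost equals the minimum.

Selinger DP (subsets sized 1..n):
  {A}: scan cost=60, card=60
  {B}: scan cost=100, card=100
  {C}: scan cost=20, card=20
  {AB}: card=400; try (A,hash)→920, (B,merge)→1280, (A,merge)→1320, (B,hash)→1520, (B,nl)→6060, (A,nl)→6100; best=920 via (A,hash)
  {AC}: card=240; try (C,hash)→320, (A,merge)→560, (C,merge)→600, (A,hash)→760, (A,nl)→1220, (C,nl)→1260; best=320 via (C,hash)
  {BC}: card=40; try (C,hash)→400, (B,merge)→940, (C,merge)→1020, (B,hash)→1440, (B,nl)→2020, (C,nl)→2100; best=400 via (C,hash)
  {ABC}: card=32; try (A,merge)→1100, (A,hash)→1160, (C,hash)→1520, (B,hash)→1960, (A,nl)→2800, (B,merge)→3280 …(+3); best=1100 via (A,merge)

cost=1100; order=B,C,A; methods=hash,merge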